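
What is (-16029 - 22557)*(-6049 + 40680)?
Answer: -1336271766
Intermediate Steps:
(-16029 - 22557)*(-6049 + 40680) = -38586*34631 = -1336271766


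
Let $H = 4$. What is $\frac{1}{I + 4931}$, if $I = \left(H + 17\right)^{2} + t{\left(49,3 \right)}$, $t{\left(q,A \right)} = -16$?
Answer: $\frac{1}{5356} \approx 0.00018671$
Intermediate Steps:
$I = 425$ ($I = \left(4 + 17\right)^{2} - 16 = 21^{2} - 16 = 441 - 16 = 425$)
$\frac{1}{I + 4931} = \frac{1}{425 + 4931} = \frac{1}{5356}$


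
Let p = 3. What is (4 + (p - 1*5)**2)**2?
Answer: 64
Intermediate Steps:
(4 + (p - 1*5)**2)**2 = (4 + (3 - 1*5)**2)**2 = (4 + (3 - 5)**2)**2 = (4 + (-2)**2)**2 = (4 + 4)**2 = 8**2 = 64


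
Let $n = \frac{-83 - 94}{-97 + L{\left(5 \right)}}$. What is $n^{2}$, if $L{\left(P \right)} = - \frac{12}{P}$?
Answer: $\frac{783225}{247009} \approx 3.1708$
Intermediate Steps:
$n = \frac{885}{497}$ ($n = \frac{-83 - 94}{-97 - \frac{12}{5}} = - \frac{177}{-97 - \frac{12}{5}} = - \frac{177}{- \frac{497}{5}} = \left(-177\right) \left(- \frac{5}{497}\right) = \frac{885}{497} \approx 1.7807$)
$n^{2} = \left(\frac{885}{497}\right)^{2} = \frac{783225}{247009}$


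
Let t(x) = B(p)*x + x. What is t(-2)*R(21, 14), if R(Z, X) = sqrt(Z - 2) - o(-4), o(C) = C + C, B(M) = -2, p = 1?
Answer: 16 + 2*sqrt(19) ≈ 24.718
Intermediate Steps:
o(C) = 2*C
t(x) = -x (t(x) = -2*x + x = -x)
R(Z, X) = 8 + sqrt(-2 + Z) (R(Z, X) = sqrt(Z - 2) - 2*(-4) = sqrt(-2 + Z) - 1*(-8) = sqrt(-2 + Z) + 8 = 8 + sqrt(-2 + Z))
t(-2)*R(21, 14) = (-1*(-2))*(8 + sqrt(-2 + 21)) = 2*(8 + sqrt(19)) = 16 + 2*sqrt(19)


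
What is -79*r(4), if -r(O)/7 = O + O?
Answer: 4424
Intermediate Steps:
r(O) = -14*O (r(O) = -7*(O + O) = -14*O)
-79*r(4) = -(-1106)*4 = -79*(-56) = 4424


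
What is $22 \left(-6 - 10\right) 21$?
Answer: $-7392$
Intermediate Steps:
$22 \left(-6 - 10\right) 21 = 22 \left(-16\right) 21 = \left(-352\right) 21 = -7392$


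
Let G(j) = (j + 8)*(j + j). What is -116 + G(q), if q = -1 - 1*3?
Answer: -148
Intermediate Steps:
q = -4 (q = -1 - 3 = -4)
G(j) = 2*j*(8 + j) (G(j) = (8 + j)*(2*j) = 2*j*(8 + j))
-116 + G(q) = -116 + 2*(-4)*(8 - 4) = -116 + 2*(-4)*4 = -116 - 32 = -148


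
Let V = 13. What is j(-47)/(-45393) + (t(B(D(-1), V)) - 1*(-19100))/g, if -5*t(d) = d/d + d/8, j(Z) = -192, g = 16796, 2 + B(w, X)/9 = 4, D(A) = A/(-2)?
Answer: 5801344177/5082805520 ≈ 1.1414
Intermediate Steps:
D(A) = -A/2 (D(A) = A*(-½) = -A/2)
B(w, X) = 18 (B(w, X) = -18 + 9*4 = -18 + 36 = 18)
t(d) = -⅕ - d/40 (t(d) = -(d/d + d/8)/5 = -(1 + d*(⅛))/5 = -(1 + d/8)/5 = -⅕ - d/40)
j(-47)/(-45393) + (t(B(D(-1), V)) - 1*(-19100))/g = -192/(-45393) + ((-⅕ - 1/40*18) - 1*(-19100))/16796 = -192*(-1/45393) + ((-⅕ - 9/20) + 19100)*(1/16796) = 64/15131 + (-13/20 + 19100)*(1/16796) = 64/15131 + (381987/20)*(1/16796) = 64/15131 + 381987/335920 = 5801344177/5082805520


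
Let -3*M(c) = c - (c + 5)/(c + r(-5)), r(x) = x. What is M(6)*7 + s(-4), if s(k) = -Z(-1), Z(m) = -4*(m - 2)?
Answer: -⅓ ≈ -0.33333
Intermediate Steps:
Z(m) = 8 - 4*m (Z(m) = -4*(-2 + m) = 8 - 4*m)
M(c) = -c/3 + (5 + c)/(3*(-5 + c)) (M(c) = -(c - (c + 5)/(c - 5))/3 = -(c - (5 + c)/(-5 + c))/3 = -c/3 + (5 + c)/(3*(-5 + c)))
s(k) = -12 (s(k) = -(8 - 4*(-1)) = -(8 + 4) = -1*12 = -12)
M(6)*7 + s(-4) = ((5 - 1*6² + 6*6)/(3*(-5 + 6)))*7 - 12 = ((⅓)*(5 - 1*36 + 36)/1)*7 - 12 = ((⅓)*1*(5 - 36 + 36))*7 - 12 = ((⅓)*1*5)*7 - 12 = (5/3)*7 - 12 = 35/3 - 12 = -⅓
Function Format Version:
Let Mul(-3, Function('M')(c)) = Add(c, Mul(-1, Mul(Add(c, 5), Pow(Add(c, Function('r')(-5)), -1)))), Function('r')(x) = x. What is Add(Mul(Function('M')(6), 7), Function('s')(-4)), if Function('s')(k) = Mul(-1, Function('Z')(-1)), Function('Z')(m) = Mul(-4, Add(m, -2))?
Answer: Rational(-1, 3) ≈ -0.33333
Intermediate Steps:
Function('Z')(m) = Add(8, Mul(-4, m)) (Function('Z')(m) = Mul(-4, Add(-2, m)) = Add(8, Mul(-4, m)))
Function('M')(c) = Add(Mul(Rational(-1, 3), c), Mul(Rational(1, 3), Pow(Add(-5, c), -1), Add(5, c))) (Function('M')(c) = Mul(Rational(-1, 3), Add(c, Mul(-1, Mul(Add(c, 5), Pow(Add(c, -5), -1))))) = Mul(Rational(-1, 3), Add(c, Mul(-1, Mul(Add(5, c), Pow(Add(-5, c), -1))))) = Mul(Rational(-1, 3), Add(c, Mul(-1, Mul(Pow(Add(-5, c), -1), Add(5, c))))) = Mul(Rational(-1, 3), Add(c, Mul(-1, Pow(Add(-5, c), -1), Add(5, c)))) = Add(Mul(Rational(-1, 3), c), Mul(Rational(1, 3), Pow(Add(-5, c), -1), Add(5, c))))
Function('s')(k) = -12 (Function('s')(k) = Mul(-1, Add(8, Mul(-4, -1))) = Mul(-1, Add(8, 4)) = Mul(-1, 12) = -12)
Add(Mul(Function('M')(6), 7), Function('s')(-4)) = Add(Mul(Mul(Rational(1, 3), Pow(Add(-5, 6), -1), Add(5, Mul(-1, Pow(6, 2)), Mul(6, 6))), 7), -12) = Add(Mul(Mul(Rational(1, 3), Pow(1, -1), Add(5, Mul(-1, 36), 36)), 7), -12) = Add(Mul(Mul(Rational(1, 3), 1, Add(5, -36, 36)), 7), -12) = Add(Mul(Mul(Rational(1, 3), 1, 5), 7), -12) = Add(Mul(Rational(5, 3), 7), -12) = Add(Rational(35, 3), -12) = Rational(-1, 3)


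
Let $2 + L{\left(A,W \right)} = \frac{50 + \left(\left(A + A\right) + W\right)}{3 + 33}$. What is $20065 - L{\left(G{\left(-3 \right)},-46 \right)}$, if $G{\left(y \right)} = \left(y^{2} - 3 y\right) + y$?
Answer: $\frac{361189}{18} \approx 20066.0$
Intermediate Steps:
$G{\left(y \right)} = y^{2} - 2 y$
$L{\left(A,W \right)} = - \frac{11}{18} + \frac{A}{18} + \frac{W}{36}$ ($L{\left(A,W \right)} = -2 + \frac{50 + \left(\left(A + A\right) + W\right)}{3 + 33} = -2 + \frac{50 + \left(2 A + W\right)}{36} = -2 + \left(50 + \left(W + 2 A\right)\right) \frac{1}{36} = -2 + \left(50 + W + 2 A\right) \frac{1}{36} = -2 + \left(\frac{25}{18} + \frac{A}{18} + \frac{W}{36}\right) = - \frac{11}{18} + \frac{A}{18} + \frac{W}{36}$)
$20065 - L{\left(G{\left(-3 \right)},-46 \right)} = 20065 - \left(- \frac{11}{18} + \frac{\left(-3\right) \left(-2 - 3\right)}{18} + \frac{1}{36} \left(-46\right)\right) = 20065 - \left(- \frac{11}{18} + \frac{\left(-3\right) \left(-5\right)}{18} - \frac{23}{18}\right) = 20065 - \left(- \frac{11}{18} + \frac{1}{18} \cdot 15 - \frac{23}{18}\right) = 20065 - \left(- \frac{11}{18} + \frac{5}{6} - \frac{23}{18}\right) = 20065 - - \frac{19}{18} = 20065 + \frac{19}{18} = \frac{361189}{18}$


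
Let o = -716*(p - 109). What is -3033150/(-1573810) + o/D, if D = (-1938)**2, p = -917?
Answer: 1834529859/864179071 ≈ 2.1229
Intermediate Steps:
D = 3755844
o = 734616 (o = -716*(-917 - 109) = -716*(-1026) = 734616)
-3033150/(-1573810) + o/D = -3033150/(-1573810) + 734616/3755844 = -3033150*(-1/1573810) + 734616*(1/3755844) = 303315/157381 + 1074/5491 = 1834529859/864179071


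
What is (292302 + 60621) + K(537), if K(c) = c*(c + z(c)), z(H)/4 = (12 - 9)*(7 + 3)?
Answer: 705732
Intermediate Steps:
z(H) = 120 (z(H) = 4*((12 - 9)*(7 + 3)) = 4*(3*10) = 4*30 = 120)
K(c) = c*(120 + c) (K(c) = c*(c + 120) = c*(120 + c))
(292302 + 60621) + K(537) = (292302 + 60621) + 537*(120 + 537) = 352923 + 537*657 = 352923 + 352809 = 705732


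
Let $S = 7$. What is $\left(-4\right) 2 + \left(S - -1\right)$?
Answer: $0$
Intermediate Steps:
$\left(-4\right) 2 + \left(S - -1\right) = \left(-4\right) 2 + \left(7 - -1\right) = -8 + \left(7 + 1\right) = -8 + 8 = 0$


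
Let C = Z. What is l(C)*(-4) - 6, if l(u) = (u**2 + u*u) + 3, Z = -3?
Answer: -90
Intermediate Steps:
C = -3
l(u) = 3 + 2*u**2 (l(u) = (u**2 + u**2) + 3 = 2*u**2 + 3 = 3 + 2*u**2)
l(C)*(-4) - 6 = (3 + 2*(-3)**2)*(-4) - 6 = (3 + 2*9)*(-4) - 6 = (3 + 18)*(-4) - 6 = 21*(-4) - 6 = -84 - 6 = -90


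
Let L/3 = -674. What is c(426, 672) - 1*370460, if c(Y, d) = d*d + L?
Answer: 79102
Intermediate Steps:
L = -2022 (L = 3*(-674) = -2022)
c(Y, d) = -2022 + d**2 (c(Y, d) = d*d - 2022 = d**2 - 2022 = -2022 + d**2)
c(426, 672) - 1*370460 = (-2022 + 672**2) - 1*370460 = (-2022 + 451584) - 370460 = 449562 - 370460 = 79102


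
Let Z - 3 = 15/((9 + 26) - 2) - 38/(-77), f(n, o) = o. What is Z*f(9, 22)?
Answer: 608/7 ≈ 86.857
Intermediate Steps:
Z = 304/77 (Z = 3 + (15/((9 + 26) - 2) - 38/(-77)) = 3 + (15/(35 - 2) - 38*(-1/77)) = 3 + (15/33 + 38/77) = 3 + (15*(1/33) + 38/77) = 3 + (5/11 + 38/77) = 3 + 73/77 = 304/77 ≈ 3.9481)
Z*f(9, 22) = (304/77)*22 = 608/7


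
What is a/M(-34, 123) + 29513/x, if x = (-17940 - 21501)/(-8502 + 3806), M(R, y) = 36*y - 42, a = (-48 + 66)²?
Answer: 101313647902/28831371 ≈ 3514.0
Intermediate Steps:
a = 324 (a = 18² = 324)
M(R, y) = -42 + 36*y
x = 39441/4696 (x = -39441/(-4696) = -39441*(-1/4696) = 39441/4696 ≈ 8.3988)
a/M(-34, 123) + 29513/x = 324/(-42 + 36*123) + 29513/(39441/4696) = 324/(-42 + 4428) + 29513*(4696/39441) = 324/4386 + 138593048/39441 = 324*(1/4386) + 138593048/39441 = 54/731 + 138593048/39441 = 101313647902/28831371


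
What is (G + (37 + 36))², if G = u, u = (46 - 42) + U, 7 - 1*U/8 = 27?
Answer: 6889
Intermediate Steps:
U = -160 (U = 56 - 8*27 = 56 - 216 = -160)
u = -156 (u = (46 - 42) - 160 = 4 - 160 = -156)
G = -156
(G + (37 + 36))² = (-156 + (37 + 36))² = (-156 + 73)² = (-83)² = 6889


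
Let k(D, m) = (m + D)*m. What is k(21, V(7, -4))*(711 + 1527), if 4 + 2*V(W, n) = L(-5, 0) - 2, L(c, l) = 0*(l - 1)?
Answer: -120852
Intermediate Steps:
L(c, l) = 0 (L(c, l) = 0*(-1 + l) = 0)
V(W, n) = -3 (V(W, n) = -2 + (0 - 2)/2 = -2 + (1/2)*(-2) = -2 - 1 = -3)
k(D, m) = m*(D + m) (k(D, m) = (D + m)*m = m*(D + m))
k(21, V(7, -4))*(711 + 1527) = (-3*(21 - 3))*(711 + 1527) = -3*18*2238 = -54*2238 = -120852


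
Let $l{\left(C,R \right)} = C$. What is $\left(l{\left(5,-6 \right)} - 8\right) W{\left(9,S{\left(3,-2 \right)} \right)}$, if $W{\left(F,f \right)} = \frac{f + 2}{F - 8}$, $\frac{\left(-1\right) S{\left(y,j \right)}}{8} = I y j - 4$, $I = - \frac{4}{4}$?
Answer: $42$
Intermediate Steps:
$I = -1$ ($I = \left(-4\right) \frac{1}{4} = -1$)
$S{\left(y,j \right)} = 32 + 8 j y$ ($S{\left(y,j \right)} = - 8 \left(- y j - 4\right) = - 8 \left(- j y - 4\right) = - 8 \left(-4 - j y\right) = 32 + 8 j y$)
$W{\left(F,f \right)} = \frac{2 + f}{-8 + F}$
$\left(l{\left(5,-6 \right)} - 8\right) W{\left(9,S{\left(3,-2 \right)} \right)} = \left(5 - 8\right) \frac{2 + \left(32 + 8 \left(-2\right) 3\right)}{-8 + 9} = - 3 \frac{2 + \left(32 - 48\right)}{1} = - 3 \cdot 1 \left(2 - 16\right) = - 3 \cdot 1 \left(-14\right) = \left(-3\right) \left(-14\right) = 42$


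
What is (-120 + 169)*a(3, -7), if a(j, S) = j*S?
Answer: -1029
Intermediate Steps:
a(j, S) = S*j
(-120 + 169)*a(3, -7) = (-120 + 169)*(-7*3) = 49*(-21) = -1029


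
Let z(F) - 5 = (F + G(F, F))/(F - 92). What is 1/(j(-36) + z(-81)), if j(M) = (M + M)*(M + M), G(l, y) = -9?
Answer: 173/897787 ≈ 0.00019270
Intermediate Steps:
z(F) = 5 + (-9 + F)/(-92 + F) (z(F) = 5 + (F - 9)/(F - 92) = 5 + (-9 + F)/(-92 + F))
j(M) = 4*M² (j(M) = (2*M)*(2*M) = 4*M²)
1/(j(-36) + z(-81)) = 1/(4*(-36)² + (-469 + 6*(-81))/(-92 - 81)) = 1/(4*1296 + (-469 - 486)/(-173)) = 1/(5184 - 1/173*(-955)) = 1/(5184 + 955/173) = 1/(897787/173) = 173/897787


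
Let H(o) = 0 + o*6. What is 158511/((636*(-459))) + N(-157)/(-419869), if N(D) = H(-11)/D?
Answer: -3482991503749/6414488186364 ≈ -0.54299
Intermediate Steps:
H(o) = 6*o (H(o) = 0 + 6*o = 6*o)
N(D) = -66/D (N(D) = (6*(-11))/D = -66/D)
158511/((636*(-459))) + N(-157)/(-419869) = 158511/((636*(-459))) - 66/(-157)/(-419869) = 158511/(-291924) - 66*(-1/157)*(-1/419869) = 158511*(-1/291924) + (66/157)*(-1/419869) = -52837/97308 - 66/65919433 = -3482991503749/6414488186364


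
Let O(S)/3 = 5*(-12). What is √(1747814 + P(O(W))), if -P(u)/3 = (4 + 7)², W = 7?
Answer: √1747451 ≈ 1321.9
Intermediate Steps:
O(S) = -180 (O(S) = 3*(5*(-12)) = 3*(-60) = -180)
P(u) = -363 (P(u) = -3*(4 + 7)² = -3*11² = -3*121 = -363)
√(1747814 + P(O(W))) = √(1747814 - 363) = √1747451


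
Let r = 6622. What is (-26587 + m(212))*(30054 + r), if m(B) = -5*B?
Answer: -1013981372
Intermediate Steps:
(-26587 + m(212))*(30054 + r) = (-26587 - 5*212)*(30054 + 6622) = (-26587 - 1060)*36676 = -27647*36676 = -1013981372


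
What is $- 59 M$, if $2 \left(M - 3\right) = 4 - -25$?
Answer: $- \frac{2065}{2} \approx -1032.5$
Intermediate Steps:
$M = \frac{35}{2}$ ($M = 3 + \frac{4 - -25}{2} = 3 + \frac{4 + 25}{2} = 3 + \frac{1}{2} \cdot 29 = 3 + \frac{29}{2} = \frac{35}{2} \approx 17.5$)
$- 59 M = \left(-59\right) \frac{35}{2} = - \frac{2065}{2}$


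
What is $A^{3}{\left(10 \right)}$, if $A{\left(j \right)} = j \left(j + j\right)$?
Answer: $8000000$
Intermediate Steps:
$A{\left(j \right)} = 2 j^{2}$ ($A{\left(j \right)} = j 2 j = 2 j^{2}$)
$A^{3}{\left(10 \right)} = \left(2 \cdot 10^{2}\right)^{3} = \left(2 \cdot 100\right)^{3} = 200^{3} = 8000000$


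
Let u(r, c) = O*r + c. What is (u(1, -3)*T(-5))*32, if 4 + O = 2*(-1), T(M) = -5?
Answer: 1440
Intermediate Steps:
O = -6 (O = -4 + 2*(-1) = -4 - 2 = -6)
u(r, c) = c - 6*r (u(r, c) = -6*r + c = c - 6*r)
(u(1, -3)*T(-5))*32 = ((-3 - 6*1)*(-5))*32 = ((-3 - 6)*(-5))*32 = -9*(-5)*32 = 45*32 = 1440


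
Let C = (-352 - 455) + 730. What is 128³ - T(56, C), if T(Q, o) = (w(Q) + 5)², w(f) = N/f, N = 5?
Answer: 6576587447/3136 ≈ 2.0971e+6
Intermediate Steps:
w(f) = 5/f
C = -77 (C = -807 + 730 = -77)
T(Q, o) = (5 + 5/Q)² (T(Q, o) = (5/Q + 5)² = (5 + 5/Q)²)
128³ - T(56, C) = 128³ - 25*(1 + 56)²/56² = 2097152 - 25*57²/3136 = 2097152 - 25*3249/3136 = 2097152 - 1*81225/3136 = 2097152 - 81225/3136 = 6576587447/3136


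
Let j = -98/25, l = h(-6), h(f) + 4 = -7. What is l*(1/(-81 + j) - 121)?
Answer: 256908/193 ≈ 1331.1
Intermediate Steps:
h(f) = -11 (h(f) = -4 - 7 = -11)
l = -11
j = -98/25 (j = -98*1/25 = -98/25 ≈ -3.9200)
l*(1/(-81 + j) - 121) = -11*(1/(-81 - 98/25) - 121) = -11*(1/(-2123/25) - 121) = -11*(-25/2123 - 121) = -11*(-256908/2123) = 256908/193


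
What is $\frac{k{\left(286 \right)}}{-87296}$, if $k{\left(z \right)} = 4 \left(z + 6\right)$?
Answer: $- \frac{73}{5456} \approx -0.01338$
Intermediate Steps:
$k{\left(z \right)} = 24 + 4 z$ ($k{\left(z \right)} = 4 \left(6 + z\right) = 24 + 4 z$)
$\frac{k{\left(286 \right)}}{-87296} = \frac{24 + 4 \cdot 286}{-87296} = \left(24 + 1144\right) \left(- \frac{1}{87296}\right) = 1168 \left(- \frac{1}{87296}\right) = - \frac{73}{5456}$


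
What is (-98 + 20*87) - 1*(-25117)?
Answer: 26759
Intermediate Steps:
(-98 + 20*87) - 1*(-25117) = (-98 + 1740) + 25117 = 1642 + 25117 = 26759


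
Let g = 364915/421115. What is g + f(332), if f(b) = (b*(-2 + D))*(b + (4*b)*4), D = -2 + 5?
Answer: 157817804167/84223 ≈ 1.8738e+6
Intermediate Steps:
D = 3
g = 72983/84223 (g = 364915*(1/421115) = 72983/84223 ≈ 0.86654)
f(b) = 17*b² (f(b) = (b*(-2 + 3))*(b + (4*b)*4) = (b*1)*(b + 16*b) = b*(17*b) = 17*b²)
g + f(332) = 72983/84223 + 17*332² = 72983/84223 + 17*110224 = 72983/84223 + 1873808 = 157817804167/84223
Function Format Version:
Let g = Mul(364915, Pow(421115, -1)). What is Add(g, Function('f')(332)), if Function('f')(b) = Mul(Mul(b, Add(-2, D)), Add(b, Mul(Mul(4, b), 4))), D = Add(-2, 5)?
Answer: Rational(157817804167, 84223) ≈ 1.8738e+6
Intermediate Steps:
D = 3
g = Rational(72983, 84223) (g = Mul(364915, Rational(1, 421115)) = Rational(72983, 84223) ≈ 0.86654)
Function('f')(b) = Mul(17, Pow(b, 2)) (Function('f')(b) = Mul(Mul(b, Add(-2, 3)), Add(b, Mul(Mul(4, b), 4))) = Mul(Mul(b, 1), Add(b, Mul(16, b))) = Mul(b, Mul(17, b)) = Mul(17, Pow(b, 2)))
Add(g, Function('f')(332)) = Add(Rational(72983, 84223), Mul(17, Pow(332, 2))) = Add(Rational(72983, 84223), Mul(17, 110224)) = Add(Rational(72983, 84223), 1873808) = Rational(157817804167, 84223)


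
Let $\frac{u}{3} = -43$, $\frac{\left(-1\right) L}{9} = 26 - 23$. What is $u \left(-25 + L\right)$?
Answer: $6708$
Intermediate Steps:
$L = -27$ ($L = - 9 \left(26 - 23\right) = \left(-9\right) 3 = -27$)
$u = -129$ ($u = 3 \left(-43\right) = -129$)
$u \left(-25 + L\right) = - 129 \left(-25 - 27\right) = \left(-129\right) \left(-52\right) = 6708$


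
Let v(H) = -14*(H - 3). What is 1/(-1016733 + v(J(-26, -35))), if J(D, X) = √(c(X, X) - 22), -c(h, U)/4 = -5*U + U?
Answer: I/(-1016691*I + 14*√582) ≈ -9.8358e-7 + 3.2675e-10*I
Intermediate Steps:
c(h, U) = 16*U (c(h, U) = -4*(-5*U + U) = -(-16)*U = 16*U)
J(D, X) = √(-22 + 16*X) (J(D, X) = √(16*X - 22) = √(-22 + 16*X))
v(H) = 42 - 14*H (v(H) = -14*(-3 + H) = 42 - 14*H)
1/(-1016733 + v(J(-26, -35))) = 1/(-1016733 + (42 - 14*√(-22 + 16*(-35)))) = 1/(-1016733 + (42 - 14*√(-22 - 560))) = 1/(-1016733 + (42 - 14*I*√582)) = 1/(-1016691 - 14*I*√582)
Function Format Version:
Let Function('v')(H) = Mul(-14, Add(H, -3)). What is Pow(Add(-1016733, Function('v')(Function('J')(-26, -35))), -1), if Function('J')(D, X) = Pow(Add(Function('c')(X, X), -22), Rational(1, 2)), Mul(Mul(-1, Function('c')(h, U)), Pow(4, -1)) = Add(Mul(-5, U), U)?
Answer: Mul(I, Pow(Add(Mul(-1016691, I), Mul(14, Pow(582, Rational(1, 2)))), -1)) ≈ Add(-9.8358e-7, Mul(3.2675e-10, I))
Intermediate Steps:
Function('c')(h, U) = Mul(16, U) (Function('c')(h, U) = Mul(-4, Add(Mul(-5, U), U)) = Mul(-4, Mul(-4, U)) = Mul(16, U))
Function('J')(D, X) = Pow(Add(-22, Mul(16, X)), Rational(1, 2)) (Function('J')(D, X) = Pow(Add(Mul(16, X), -22), Rational(1, 2)) = Pow(Add(-22, Mul(16, X)), Rational(1, 2)))
Function('v')(H) = Add(42, Mul(-14, H)) (Function('v')(H) = Mul(-14, Add(-3, H)) = Add(42, Mul(-14, H)))
Pow(Add(-1016733, Function('v')(Function('J')(-26, -35))), -1) = Pow(Add(-1016733, Add(42, Mul(-14, Pow(Add(-22, Mul(16, -35)), Rational(1, 2))))), -1) = Pow(Add(-1016733, Add(42, Mul(-14, Pow(Add(-22, -560), Rational(1, 2))))), -1) = Pow(Add(-1016733, Add(42, Mul(-14, Pow(-582, Rational(1, 2))))), -1) = Pow(Add(-1016733, Add(42, Mul(-14, Mul(I, Pow(582, Rational(1, 2)))))), -1) = Pow(Add(-1016733, Add(42, Mul(-14, I, Pow(582, Rational(1, 2))))), -1) = Pow(Add(-1016691, Mul(-14, I, Pow(582, Rational(1, 2)))), -1)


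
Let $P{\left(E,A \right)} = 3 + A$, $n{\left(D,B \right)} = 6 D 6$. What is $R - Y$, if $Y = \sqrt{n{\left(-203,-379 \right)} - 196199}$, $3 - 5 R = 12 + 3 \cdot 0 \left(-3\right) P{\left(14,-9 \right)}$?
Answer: $- \frac{9}{5} - i \sqrt{203507} \approx -1.8 - 451.12 i$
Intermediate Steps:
$n{\left(D,B \right)} = 36 D$
$R = - \frac{9}{5}$ ($R = \frac{3}{5} - \frac{12 + 3 \cdot 0 \left(-3\right) \left(3 - 9\right)}{5} = \frac{3}{5} - \frac{12 + 0 \left(-3\right) \left(-6\right)}{5} = \frac{3}{5} - \frac{12 + 0 \left(-6\right)}{5} = \frac{3}{5} - \frac{12 + 0}{5} = \frac{3}{5} - \frac{12}{5} = - \frac{9}{5} \approx -1.8$)
$Y = i \sqrt{203507}$ ($Y = \sqrt{36 \left(-203\right) - 196199} = \sqrt{-7308 - 196199} = \sqrt{-203507} = i \sqrt{203507} \approx 451.12 i$)
$R - Y = - \frac{9}{5} - i \sqrt{203507}$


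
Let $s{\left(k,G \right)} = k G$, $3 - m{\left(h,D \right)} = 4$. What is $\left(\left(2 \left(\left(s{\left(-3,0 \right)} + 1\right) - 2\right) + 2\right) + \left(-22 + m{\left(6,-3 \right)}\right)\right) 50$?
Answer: $-1150$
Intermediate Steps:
$m{\left(h,D \right)} = -1$ ($m{\left(h,D \right)} = 3 - 4 = -1$)
$s{\left(k,G \right)} = G k$
$\left(\left(2 \left(\left(s{\left(-3,0 \right)} + 1\right) - 2\right) + 2\right) + \left(-22 + m{\left(6,-3 \right)}\right)\right) 50 = \left(\left(2 \left(\left(0 \left(-3\right) + 1\right) - 2\right) + 2\right) - 23\right) 50 = \left(\left(2 \left(\left(0 + 1\right) - 2\right) + 2\right) - 23\right) 50 = \left(\left(2 \left(1 - 2\right) + 2\right) - 23\right) 50 = \left(\left(2 \left(-1\right) + 2\right) - 23\right) 50 = \left(\left(-2 + 2\right) - 23\right) 50 = \left(0 - 23\right) 50 = \left(-23\right) 50 = -1150$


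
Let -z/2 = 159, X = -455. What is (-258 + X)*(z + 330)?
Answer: -8556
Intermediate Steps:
z = -318 (z = -2*159 = -318)
(-258 + X)*(z + 330) = (-258 - 455)*(-318 + 330) = -713*12 = -8556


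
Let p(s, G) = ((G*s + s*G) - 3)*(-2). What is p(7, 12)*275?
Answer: -90750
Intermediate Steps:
p(s, G) = 6 - 4*G*s (p(s, G) = ((G*s + G*s) - 3)*(-2) = (2*G*s - 3)*(-2) = (-3 + 2*G*s)*(-2) = 6 - 4*G*s)
p(7, 12)*275 = (6 - 4*12*7)*275 = (6 - 336)*275 = -330*275 = -90750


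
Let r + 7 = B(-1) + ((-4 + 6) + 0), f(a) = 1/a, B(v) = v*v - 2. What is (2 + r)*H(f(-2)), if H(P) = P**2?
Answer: -1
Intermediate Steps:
B(v) = -2 + v**2 (B(v) = v**2 - 2 = -2 + v**2)
f(a) = 1/a
r = -6 (r = -7 + ((-2 + (-1)**2) + ((-4 + 6) + 0)) = -7 + ((-2 + 1) + (2 + 0)) = -7 + (-1 + 2) = -7 + 1 = -6)
(2 + r)*H(f(-2)) = (2 - 6)*(1/(-2))**2 = -4*(-1/2)**2 = -4*1/4 = -1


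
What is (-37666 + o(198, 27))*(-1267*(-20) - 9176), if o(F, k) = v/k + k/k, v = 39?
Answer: -608793712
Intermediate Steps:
o(F, k) = 1 + 39/k (o(F, k) = 39/k + k/k = 39/k + 1 = 1 + 39/k)
(-37666 + o(198, 27))*(-1267*(-20) - 9176) = (-37666 + (39 + 27)/27)*(-1267*(-20) - 9176) = (-37666 + (1/27)*66)*(25340 - 9176) = (-37666 + 22/9)*16164 = -338972/9*16164 = -608793712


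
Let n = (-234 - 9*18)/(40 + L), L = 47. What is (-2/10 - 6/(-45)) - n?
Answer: 1951/435 ≈ 4.4851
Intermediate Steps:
n = -132/29 (n = (-234 - 9*18)/(40 + 47) = (-234 - 162)/87 = -396*1/87 = -132/29 ≈ -4.5517)
(-2/10 - 6/(-45)) - n = (-2/10 - 6/(-45)) - 1*(-132/29) = (-2*⅒ - 6*(-1/45)) + 132/29 = (-⅕ + 2/15) + 132/29 = -1/15 + 132/29 = 1951/435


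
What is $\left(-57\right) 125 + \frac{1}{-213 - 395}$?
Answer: $- \frac{4332001}{608} \approx -7125.0$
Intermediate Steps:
$\left(-57\right) 125 + \frac{1}{-213 - 395} = -7125 + \frac{1}{-608} = -7125 - \frac{1}{608} = - \frac{4332001}{608}$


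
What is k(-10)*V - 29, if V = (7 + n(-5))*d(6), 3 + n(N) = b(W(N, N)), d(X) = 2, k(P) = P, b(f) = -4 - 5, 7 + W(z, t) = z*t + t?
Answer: 71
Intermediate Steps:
W(z, t) = -7 + t + t*z (W(z, t) = -7 + (z*t + t) = -7 + (t*z + t) = -7 + (t + t*z) = -7 + t + t*z)
b(f) = -9
n(N) = -12 (n(N) = -3 - 9 = -12)
V = -10 (V = (7 - 12)*2 = -5*2 = -10)
k(-10)*V - 29 = -10*(-10) - 29 = 100 - 29 = 71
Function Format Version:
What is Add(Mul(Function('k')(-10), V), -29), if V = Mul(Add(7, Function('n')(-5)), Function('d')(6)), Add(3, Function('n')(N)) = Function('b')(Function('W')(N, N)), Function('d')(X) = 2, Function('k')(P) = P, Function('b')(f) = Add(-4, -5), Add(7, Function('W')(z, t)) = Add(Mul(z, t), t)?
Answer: 71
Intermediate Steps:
Function('W')(z, t) = Add(-7, t, Mul(t, z)) (Function('W')(z, t) = Add(-7, Add(Mul(z, t), t)) = Add(-7, Add(Mul(t, z), t)) = Add(-7, Add(t, Mul(t, z))) = Add(-7, t, Mul(t, z)))
Function('b')(f) = -9
Function('n')(N) = -12 (Function('n')(N) = Add(-3, -9) = -12)
V = -10 (V = Mul(Add(7, -12), 2) = Mul(-5, 2) = -10)
Add(Mul(Function('k')(-10), V), -29) = Add(Mul(-10, -10), -29) = Add(100, -29) = 71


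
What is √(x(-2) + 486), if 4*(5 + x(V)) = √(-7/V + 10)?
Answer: √(7696 + 6*√6)/4 ≈ 21.953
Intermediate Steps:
x(V) = -5 + √(10 - 7/V)/4 (x(V) = -5 + √(-7/V + 10)/4 = -5 + √(10 - 7/V)/4)
√(x(-2) + 486) = √((-5 + √(10 - 7/(-2))/4) + 486) = √((-5 + √(10 - 7*(-½))/4) + 486) = √((-5 + √(10 + 7/2)/4) + 486) = √((-5 + √(27/2)/4) + 486) = √((-5 + (3*√6/2)/4) + 486) = √((-5 + 3*√6/8) + 486) = √(481 + 3*√6/8)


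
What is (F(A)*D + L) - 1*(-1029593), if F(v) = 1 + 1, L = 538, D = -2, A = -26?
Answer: 1030127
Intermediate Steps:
F(v) = 2
(F(A)*D + L) - 1*(-1029593) = (2*(-2) + 538) - 1*(-1029593) = (-4 + 538) + 1029593 = 534 + 1029593 = 1030127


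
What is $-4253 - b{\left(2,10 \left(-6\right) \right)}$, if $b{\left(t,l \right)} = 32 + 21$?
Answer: $-4306$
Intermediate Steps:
$b{\left(t,l \right)} = 53$
$-4253 - b{\left(2,10 \left(-6\right) \right)} = -4253 - 53 = -4306$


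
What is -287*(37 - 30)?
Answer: -2009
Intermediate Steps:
-287*(37 - 30) = -287*7 = -7*287 = -2009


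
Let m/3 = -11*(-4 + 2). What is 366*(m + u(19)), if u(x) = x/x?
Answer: 24522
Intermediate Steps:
u(x) = 1
m = 66 (m = 3*(-11*(-4 + 2)) = 3*(-11*(-2)) = 3*22 = 66)
366*(m + u(19)) = 366*(66 + 1) = 366*67 = 24522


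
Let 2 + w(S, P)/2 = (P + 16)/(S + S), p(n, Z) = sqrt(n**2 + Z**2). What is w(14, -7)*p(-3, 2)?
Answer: -47*sqrt(13)/14 ≈ -12.104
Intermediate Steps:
p(n, Z) = sqrt(Z**2 + n**2)
w(S, P) = -4 + (16 + P)/S (w(S, P) = -4 + 2*((P + 16)/(S + S)) = -4 + 2*((16 + P)/((2*S))) = -4 + 2*((16 + P)*(1/(2*S))) = -4 + 2*((16 + P)/(2*S)) = -4 + (16 + P)/S)
w(14, -7)*p(-3, 2) = ((16 - 7 - 4*14)/14)*sqrt(2**2 + (-3)**2) = ((16 - 7 - 56)/14)*sqrt(4 + 9) = ((1/14)*(-47))*sqrt(13) = -47*sqrt(13)/14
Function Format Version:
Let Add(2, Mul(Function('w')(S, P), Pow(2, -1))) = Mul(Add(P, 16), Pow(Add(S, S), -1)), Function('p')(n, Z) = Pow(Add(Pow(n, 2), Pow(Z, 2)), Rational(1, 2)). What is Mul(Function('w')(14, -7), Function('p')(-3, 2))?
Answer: Mul(Rational(-47, 14), Pow(13, Rational(1, 2))) ≈ -12.104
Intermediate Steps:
Function('p')(n, Z) = Pow(Add(Pow(Z, 2), Pow(n, 2)), Rational(1, 2))
Function('w')(S, P) = Add(-4, Mul(Pow(S, -1), Add(16, P))) (Function('w')(S, P) = Add(-4, Mul(2, Mul(Add(P, 16), Pow(Add(S, S), -1)))) = Add(-4, Mul(2, Mul(Add(16, P), Pow(Mul(2, S), -1)))) = Add(-4, Mul(2, Mul(Add(16, P), Mul(Rational(1, 2), Pow(S, -1))))) = Add(-4, Mul(2, Mul(Rational(1, 2), Pow(S, -1), Add(16, P)))) = Add(-4, Mul(Pow(S, -1), Add(16, P))))
Mul(Function('w')(14, -7), Function('p')(-3, 2)) = Mul(Mul(Pow(14, -1), Add(16, -7, Mul(-4, 14))), Pow(Add(Pow(2, 2), Pow(-3, 2)), Rational(1, 2))) = Mul(Mul(Rational(1, 14), Add(16, -7, -56)), Pow(Add(4, 9), Rational(1, 2))) = Mul(Mul(Rational(1, 14), -47), Pow(13, Rational(1, 2))) = Mul(Rational(-47, 14), Pow(13, Rational(1, 2)))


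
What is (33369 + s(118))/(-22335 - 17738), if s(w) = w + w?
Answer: -3055/3643 ≈ -0.83859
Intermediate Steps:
s(w) = 2*w
(33369 + s(118))/(-22335 - 17738) = (33369 + 2*118)/(-22335 - 17738) = (33369 + 236)/(-40073) = 33605*(-1/40073) = -3055/3643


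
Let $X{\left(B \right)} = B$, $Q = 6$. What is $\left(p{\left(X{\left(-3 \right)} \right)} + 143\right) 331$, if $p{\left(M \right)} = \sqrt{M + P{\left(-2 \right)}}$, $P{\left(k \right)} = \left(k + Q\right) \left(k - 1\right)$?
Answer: $47333 + 331 i \sqrt{15} \approx 47333.0 + 1282.0 i$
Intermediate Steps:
$P{\left(k \right)} = \left(-1 + k\right) \left(6 + k\right)$ ($P{\left(k \right)} = \left(k + 6\right) \left(k - 1\right) = \left(6 + k\right) \left(-1 + k\right) = \left(-1 + k\right) \left(6 + k\right)$)
$p{\left(M \right)} = \sqrt{-12 + M}$ ($p{\left(M \right)} = \sqrt{M + \left(-6 + \left(-2\right)^{2} + 5 \left(-2\right)\right)} = \sqrt{M - 12} = \sqrt{-12 + M}$)
$\left(p{\left(X{\left(-3 \right)} \right)} + 143\right) 331 = \left(\sqrt{-12 - 3} + 143\right) 331 = \left(\sqrt{-15} + 143\right) 331 = \left(i \sqrt{15} + 143\right) 331 = \left(143 + i \sqrt{15}\right) 331 = 47333 + 331 i \sqrt{15}$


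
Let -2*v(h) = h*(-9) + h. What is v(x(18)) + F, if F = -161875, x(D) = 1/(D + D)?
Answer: -1456874/9 ≈ -1.6188e+5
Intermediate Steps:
x(D) = 1/(2*D)
v(h) = 4*h (v(h) = -(h*(-9) + h)/2 = -(-9*h + h)/2 = -(-4)*h = 4*h)
v(x(18)) + F = 4*((½)/18) - 161875 = 4*((½)*(1/18)) - 161875 = 4*(1/36) - 161875 = ⅑ - 161875 = -1456874/9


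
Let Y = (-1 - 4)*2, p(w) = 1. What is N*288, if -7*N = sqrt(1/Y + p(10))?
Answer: -432*sqrt(10)/35 ≈ -39.032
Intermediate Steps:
Y = -10 (Y = -5*2 = -10)
N = -3*sqrt(10)/70 (N = -sqrt(1/(-10) + 1)/7 = -sqrt(-1/10 + 1)/7 = -3*sqrt(10)/70 ≈ -0.13553)
N*288 = -3*sqrt(10)/70*288 = -432*sqrt(10)/35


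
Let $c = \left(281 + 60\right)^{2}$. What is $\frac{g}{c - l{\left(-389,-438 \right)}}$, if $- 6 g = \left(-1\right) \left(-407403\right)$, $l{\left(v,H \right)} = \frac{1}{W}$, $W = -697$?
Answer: $- \frac{94653297}{162095716} \approx -0.58393$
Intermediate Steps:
$l{\left(v,H \right)} = - \frac{1}{697}$ ($l{\left(v,H \right)} = \frac{1}{-697} = - \frac{1}{697}$)
$c = 116281$ ($c = 341^{2} = 116281$)
$g = - \frac{135801}{2}$ ($g = - \frac{\left(-1\right) \left(-407403\right)}{6} = \left(- \frac{1}{6}\right) 407403 = - \frac{135801}{2} \approx -67901.0$)
$\frac{g}{c - l{\left(-389,-438 \right)}} = - \frac{135801}{2 \left(116281 - - \frac{1}{697}\right)} = - \frac{135801}{2 \left(116281 + \frac{1}{697}\right)} = - \frac{135801}{2 \cdot \frac{81047858}{697}} = \left(- \frac{135801}{2}\right) \frac{697}{81047858} = - \frac{94653297}{162095716}$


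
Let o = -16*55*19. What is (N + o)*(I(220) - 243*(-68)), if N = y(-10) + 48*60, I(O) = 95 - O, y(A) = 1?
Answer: -226945761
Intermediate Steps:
o = -16720 (o = -880*19 = -16720)
N = 2881 (N = 1 + 48*60 = 1 + 2880 = 2881)
(N + o)*(I(220) - 243*(-68)) = (2881 - 16720)*((95 - 1*220) - 243*(-68)) = -13839*((95 - 220) + 16524) = -13839*(-125 + 16524) = -13839*16399 = -226945761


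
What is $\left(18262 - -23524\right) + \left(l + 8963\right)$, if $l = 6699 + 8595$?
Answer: $66043$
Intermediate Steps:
$l = 15294$
$\left(18262 - -23524\right) + \left(l + 8963\right) = \left(18262 - -23524\right) + \left(15294 + 8963\right) = \left(18262 + 23524\right) + 24257 = 41786 + 24257 = 66043$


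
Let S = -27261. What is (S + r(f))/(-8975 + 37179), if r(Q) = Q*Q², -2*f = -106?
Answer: 2764/641 ≈ 4.3120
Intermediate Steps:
f = 53 (f = -½*(-106) = 53)
r(Q) = Q³
(S + r(f))/(-8975 + 37179) = (-27261 + 53³)/(-8975 + 37179) = (-27261 + 148877)/28204 = 121616*(1/28204) = 2764/641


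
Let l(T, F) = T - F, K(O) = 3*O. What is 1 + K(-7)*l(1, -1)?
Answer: -41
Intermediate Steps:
1 + K(-7)*l(1, -1) = 1 + (3*(-7))*(1 - 1*(-1)) = 1 - 21*(1 + 1) = 1 - 21*2 = 1 - 42 = -41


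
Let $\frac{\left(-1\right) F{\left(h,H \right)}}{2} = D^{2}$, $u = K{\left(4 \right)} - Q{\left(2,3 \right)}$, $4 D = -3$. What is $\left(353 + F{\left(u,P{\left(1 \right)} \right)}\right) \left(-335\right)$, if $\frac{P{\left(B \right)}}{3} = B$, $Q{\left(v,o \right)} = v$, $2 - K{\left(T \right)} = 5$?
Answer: $- \frac{943025}{8} \approx -1.1788 \cdot 10^{5}$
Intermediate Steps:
$D = - \frac{3}{4}$ ($D = \frac{1}{4} \left(-3\right) = - \frac{3}{4} \approx -0.75$)
$K{\left(T \right)} = -3$ ($K{\left(T \right)} = 2 - 5 = -3$)
$P{\left(B \right)} = 3 B$
$u = -5$ ($u = -3 - 2 = -5$)
$F{\left(h,H \right)} = - \frac{9}{8}$ ($F{\left(h,H \right)} = - 2 \left(- \frac{3}{4}\right)^{2} = \left(-2\right) \frac{9}{16} = - \frac{9}{8}$)
$\left(353 + F{\left(u,P{\left(1 \right)} \right)}\right) \left(-335\right) = \left(353 - \frac{9}{8}\right) \left(-335\right) = \frac{2815}{8} \left(-335\right) = - \frac{943025}{8}$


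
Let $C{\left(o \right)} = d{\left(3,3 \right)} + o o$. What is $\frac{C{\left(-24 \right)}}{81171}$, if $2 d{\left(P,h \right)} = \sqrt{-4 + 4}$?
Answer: $\frac{64}{9019} \approx 0.0070961$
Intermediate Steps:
$d{\left(P,h \right)} = 0$ ($d{\left(P,h \right)} = \frac{\sqrt{-4 + 4}}{2} = \frac{\sqrt{0}}{2} = \frac{1}{2} \cdot 0 = 0$)
$C{\left(o \right)} = o^{2}$ ($C{\left(o \right)} = 0 + o o = 0 + o^{2} = o^{2}$)
$\frac{C{\left(-24 \right)}}{81171} = \frac{\left(-24\right)^{2}}{81171} = 576 \cdot \frac{1}{81171} = \frac{64}{9019}$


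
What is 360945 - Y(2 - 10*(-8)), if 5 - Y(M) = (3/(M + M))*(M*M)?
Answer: 361063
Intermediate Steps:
Y(M) = 5 - 3*M/2 (Y(M) = 5 - 3/(M + M)*M*M = 5 - 3/((2*M))*M² = 5 - 3*(1/(2*M))*M² = 5 - 3/(2*M)*M² = 5 - 3*M/2)
360945 - Y(2 - 10*(-8)) = 360945 - (5 - 3*(2 - 10*(-8))/2) = 360945 - (5 - 3*(2 + 80)/2) = 360945 - (5 - 3/2*82) = 360945 - (5 - 123) = 360945 - 1*(-118) = 360945 + 118 = 361063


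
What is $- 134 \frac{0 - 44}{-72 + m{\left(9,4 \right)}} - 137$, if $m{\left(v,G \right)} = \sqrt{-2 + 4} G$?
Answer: $- \frac{35323}{161} - \frac{737 \sqrt{2}}{161} \approx -225.87$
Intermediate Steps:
$m{\left(v,G \right)} = G \sqrt{2}$ ($m{\left(v,G \right)} = \sqrt{2} G = G \sqrt{2}$)
$- 134 \frac{0 - 44}{-72 + m{\left(9,4 \right)}} - 137 = - 134 \frac{0 - 44}{-72 + 4 \sqrt{2}} - 137 = - 134 \left(- \frac{44}{-72 + 4 \sqrt{2}}\right) - 137 = \frac{5896}{-72 + 4 \sqrt{2}} - 137 = -137 + \frac{5896}{-72 + 4 \sqrt{2}}$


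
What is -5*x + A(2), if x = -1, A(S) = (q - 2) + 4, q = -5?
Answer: 2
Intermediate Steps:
A(S) = -3 (A(S) = (-5 - 2) + 4 = -7 + 4 = -3)
-5*x + A(2) = -5*(-1) - 3 = 5 - 3 = 2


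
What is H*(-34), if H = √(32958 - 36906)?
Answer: -68*I*√987 ≈ -2136.3*I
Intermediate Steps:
H = 2*I*√987 (H = √(-3948) = 2*I*√987 ≈ 62.833*I)
H*(-34) = (2*I*√987)*(-34) = -68*I*√987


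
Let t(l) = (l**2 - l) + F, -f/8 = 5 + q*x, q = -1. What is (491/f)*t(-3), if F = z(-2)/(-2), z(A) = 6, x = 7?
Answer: 4419/16 ≈ 276.19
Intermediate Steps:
F = -3 (F = 6/(-2) = 6*(-1/2) = -3)
f = 16 (f = -8*(5 - 1*7) = -8*(5 - 7) = -8*(-2) = 16)
t(l) = -3 + l**2 - l (t(l) = (l**2 - l) - 3 = -3 + l**2 - l)
(491/f)*t(-3) = (491/16)*(-3 + (-3)**2 - 1*(-3)) = (491*(1/16))*(-3 + 9 + 3) = (491/16)*9 = 4419/16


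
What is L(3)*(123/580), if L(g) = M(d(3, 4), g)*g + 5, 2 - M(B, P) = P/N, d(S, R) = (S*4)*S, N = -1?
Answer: 123/29 ≈ 4.2414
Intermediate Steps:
d(S, R) = 4*S**2 (d(S, R) = (4*S)*S = 4*S**2)
M(B, P) = 2 + P (M(B, P) = 2 - P/(-1) = 2 - P*(-1) = 2 - (-1)*P = 2 + P)
L(g) = 5 + g*(2 + g) (L(g) = (2 + g)*g + 5 = g*(2 + g) + 5 = 5 + g*(2 + g))
L(3)*(123/580) = (5 + 3*(2 + 3))*(123/580) = (5 + 3*5)*(123*(1/580)) = (5 + 15)*(123/580) = 20*(123/580) = 123/29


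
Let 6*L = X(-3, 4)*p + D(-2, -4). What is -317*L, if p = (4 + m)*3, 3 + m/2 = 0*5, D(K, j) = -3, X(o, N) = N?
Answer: 2853/2 ≈ 1426.5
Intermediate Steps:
m = -6 (m = -6 + 2*(0*5) = -6 + 2*0 = -6 + 0 = -6)
p = -6 (p = (4 - 6)*3 = -2*3 = -6)
L = -9/2 (L = (4*(-6) - 3)/6 = (-24 - 3)/6 = (⅙)*(-27) = -9/2 ≈ -4.5000)
-317*L = -317*(-9/2) = 2853/2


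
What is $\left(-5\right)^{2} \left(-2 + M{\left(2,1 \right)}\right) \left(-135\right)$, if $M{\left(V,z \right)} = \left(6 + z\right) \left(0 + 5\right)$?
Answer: $-111375$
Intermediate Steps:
$M{\left(V,z \right)} = 30 + 5 z$ ($M{\left(V,z \right)} = \left(6 + z\right) 5 = 30 + 5 z$)
$\left(-5\right)^{2} \left(-2 + M{\left(2,1 \right)}\right) \left(-135\right) = \left(-5\right)^{2} \left(-2 + \left(30 + 5 \cdot 1\right)\right) \left(-135\right) = 25 \left(-2 + \left(30 + 5\right)\right) \left(-135\right) = 25 \left(-2 + 35\right) \left(-135\right) = 25 \cdot 33 \left(-135\right) = 825 \left(-135\right) = -111375$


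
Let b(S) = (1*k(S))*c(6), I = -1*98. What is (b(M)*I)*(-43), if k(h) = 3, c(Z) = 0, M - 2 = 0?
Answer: 0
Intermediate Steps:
M = 2 (M = 2 + 0 = 2)
I = -98
b(S) = 0 (b(S) = (1*3)*0 = 3*0 = 0)
(b(M)*I)*(-43) = (0*(-98))*(-43) = 0*(-43) = 0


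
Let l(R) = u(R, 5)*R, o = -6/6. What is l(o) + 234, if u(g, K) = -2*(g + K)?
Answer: 242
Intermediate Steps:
u(g, K) = -2*K - 2*g (u(g, K) = -2*(K + g) = -2*K - 2*g)
o = -1 (o = -6*⅙ = -1)
l(R) = R*(-10 - 2*R) (l(R) = (-2*5 - 2*R)*R = (-10 - 2*R)*R = R*(-10 - 2*R))
l(o) + 234 = -2*(-1)*(5 - 1) + 234 = -2*(-1)*4 + 234 = 8 + 234 = 242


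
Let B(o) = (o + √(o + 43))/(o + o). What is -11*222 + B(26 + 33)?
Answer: -4883/2 + √102/118 ≈ -2441.4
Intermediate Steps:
B(o) = (o + √(43 + o))/(2*o) (B(o) = (o + √(43 + o))/((2*o)) = (o + √(43 + o))*(1/(2*o)) = (o + √(43 + o))/(2*o))
-11*222 + B(26 + 33) = -11*222 + ((26 + 33) + √(43 + (26 + 33)))/(2*(26 + 33)) = -2442 + (½)*(59 + √(43 + 59))/59 = -2442 + (½)*(1/59)*(59 + √102) = -2442 + (½ + √102/118) = -4883/2 + √102/118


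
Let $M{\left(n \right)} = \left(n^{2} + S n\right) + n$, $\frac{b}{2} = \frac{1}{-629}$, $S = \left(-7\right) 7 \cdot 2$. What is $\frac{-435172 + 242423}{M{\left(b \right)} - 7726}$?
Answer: $\frac{76259407109}{3056600336} \approx 24.949$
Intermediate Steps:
$S = -98$ ($S = \left(-49\right) 2 = -98$)
$b = - \frac{2}{629}$ ($b = \frac{2}{-629} = 2 \left(- \frac{1}{629}\right) = - \frac{2}{629} \approx -0.0031797$)
$M{\left(n \right)} = n^{2} - 97 n$ ($M{\left(n \right)} = \left(n^{2} - 98 n\right) + n = n^{2} - 97 n$)
$\frac{-435172 + 242423}{M{\left(b \right)} - 7726} = \frac{-435172 + 242423}{- \frac{2 \left(-97 - \frac{2}{629}\right)}{629} - 7726} = - \frac{192749}{\left(- \frac{2}{629}\right) \left(- \frac{61015}{629}\right) - 7726} = - \frac{192749}{\frac{122030}{395641} - 7726} = - \frac{192749}{- \frac{3056600336}{395641}} = \left(-192749\right) \left(- \frac{395641}{3056600336}\right) = \frac{76259407109}{3056600336}$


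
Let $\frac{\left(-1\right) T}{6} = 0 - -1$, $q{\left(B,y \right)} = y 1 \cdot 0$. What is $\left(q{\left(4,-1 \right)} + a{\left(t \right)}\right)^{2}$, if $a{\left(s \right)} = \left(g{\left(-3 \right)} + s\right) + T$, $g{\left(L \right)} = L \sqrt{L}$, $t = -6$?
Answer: $117 + 72 i \sqrt{3} \approx 117.0 + 124.71 i$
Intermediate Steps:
$q{\left(B,y \right)} = 0$ ($q{\left(B,y \right)} = y 0 = 0$)
$g{\left(L \right)} = L^{\frac{3}{2}}$
$T = -6$ ($T = - 6 \left(0 - -1\right) = - 6 \left(0 + 1\right) = \left(-6\right) 1 = -6$)
$a{\left(s \right)} = -6 + s - 3 i \sqrt{3}$ ($a{\left(s \right)} = \left(\left(-3\right)^{\frac{3}{2}} + s\right) - 6 = \left(- 3 i \sqrt{3} + s\right) - 6 = \left(s - 3 i \sqrt{3}\right) - 6 = -6 + s - 3 i \sqrt{3}$)
$\left(q{\left(4,-1 \right)} + a{\left(t \right)}\right)^{2} = \left(0 - \left(12 + 3 i \sqrt{3}\right)\right)^{2} = \left(-12 - 3 i \sqrt{3}\right)^{2}$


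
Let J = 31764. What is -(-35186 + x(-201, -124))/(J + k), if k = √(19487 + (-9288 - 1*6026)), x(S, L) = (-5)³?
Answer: 373872868/336315841 - 35311*√4173/1008947523 ≈ 1.1094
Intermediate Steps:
x(S, L) = -125
k = √4173 (k = √(19487 + (-9288 - 6026)) = √(19487 - 15314) = √4173 ≈ 64.599)
-(-35186 + x(-201, -124))/(J + k) = -(-35186 - 125)/(31764 + √4173) = -(-35311)/(31764 + √4173) = 35311/(31764 + √4173)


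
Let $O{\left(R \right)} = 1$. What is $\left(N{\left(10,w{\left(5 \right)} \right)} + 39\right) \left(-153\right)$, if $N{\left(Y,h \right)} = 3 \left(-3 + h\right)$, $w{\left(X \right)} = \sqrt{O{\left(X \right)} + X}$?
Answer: $-4590 - 459 \sqrt{6} \approx -5714.3$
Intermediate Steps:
$w{\left(X \right)} = \sqrt{1 + X}$
$N{\left(Y,h \right)} = -9 + 3 h$
$\left(N{\left(10,w{\left(5 \right)} \right)} + 39\right) \left(-153\right) = \left(\left(-9 + 3 \sqrt{1 + 5}\right) + 39\right) \left(-153\right) = \left(\left(-9 + 3 \sqrt{6}\right) + 39\right) \left(-153\right) = \left(30 + 3 \sqrt{6}\right) \left(-153\right) = -4590 - 459 \sqrt{6}$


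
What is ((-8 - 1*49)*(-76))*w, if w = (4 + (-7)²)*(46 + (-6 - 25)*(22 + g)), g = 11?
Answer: -224315292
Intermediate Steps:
w = -51781 (w = (4 + (-7)²)*(46 + (-6 - 25)*(22 + 11)) = (4 + 49)*(46 - 31*33) = 53*(46 - 1023) = 53*(-977) = -51781)
((-8 - 1*49)*(-76))*w = ((-8 - 1*49)*(-76))*(-51781) = ((-8 - 49)*(-76))*(-51781) = -57*(-76)*(-51781) = 4332*(-51781) = -224315292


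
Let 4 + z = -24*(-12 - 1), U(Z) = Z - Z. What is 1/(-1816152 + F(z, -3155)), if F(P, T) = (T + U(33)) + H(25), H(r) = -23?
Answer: -1/1819330 ≈ -5.4965e-7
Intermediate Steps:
U(Z) = 0
z = 308 (z = -4 - 24*(-12 - 1) = -4 - 24*(-13) = -4 + 312 = 308)
F(P, T) = -23 + T (F(P, T) = (T + 0) - 23 = T - 23 = -23 + T)
1/(-1816152 + F(z, -3155)) = 1/(-1816152 + (-23 - 3155)) = 1/(-1816152 - 3178) = 1/(-1819330) = -1/1819330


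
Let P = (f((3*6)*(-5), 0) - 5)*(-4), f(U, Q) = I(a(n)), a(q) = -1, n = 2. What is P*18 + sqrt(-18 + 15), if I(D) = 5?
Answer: I*sqrt(3) ≈ 1.732*I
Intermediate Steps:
f(U, Q) = 5
P = 0 (P = (5 - 5)*(-4) = 0*(-4) = 0)
P*18 + sqrt(-18 + 15) = 0*18 + sqrt(-18 + 15) = 0 + sqrt(-3) = 0 + I*sqrt(3) = I*sqrt(3)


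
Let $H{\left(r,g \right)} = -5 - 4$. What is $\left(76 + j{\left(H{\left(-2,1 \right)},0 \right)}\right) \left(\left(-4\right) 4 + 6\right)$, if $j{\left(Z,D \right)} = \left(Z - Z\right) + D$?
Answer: $-760$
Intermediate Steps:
$H{\left(r,g \right)} = -9$
$j{\left(Z,D \right)} = D$ ($j{\left(Z,D \right)} = 0 + D = D$)
$\left(76 + j{\left(H{\left(-2,1 \right)},0 \right)}\right) \left(\left(-4\right) 4 + 6\right) = \left(76 + 0\right) \left(\left(-4\right) 4 + 6\right) = 76 \left(-16 + 6\right) = 76 \left(-10\right) = -760$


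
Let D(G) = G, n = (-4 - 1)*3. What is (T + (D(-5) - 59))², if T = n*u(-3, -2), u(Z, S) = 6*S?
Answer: 13456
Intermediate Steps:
n = -15 (n = -5*3 = -15)
T = 180 (T = -90*(-2) = -15*(-12) = 180)
(T + (D(-5) - 59))² = (180 + (-5 - 59))² = (180 - 64)² = 116² = 13456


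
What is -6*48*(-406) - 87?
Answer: 116841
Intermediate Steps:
-6*48*(-406) - 87 = -288*(-406) - 87 = 116928 - 87 = 116841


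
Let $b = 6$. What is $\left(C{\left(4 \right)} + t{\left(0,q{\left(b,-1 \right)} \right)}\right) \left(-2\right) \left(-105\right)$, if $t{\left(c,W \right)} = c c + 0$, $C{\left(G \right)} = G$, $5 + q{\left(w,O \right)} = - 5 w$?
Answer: $840$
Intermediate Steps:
$q{\left(w,O \right)} = -5 - 5 w$
$t{\left(c,W \right)} = c^{2}$ ($t{\left(c,W \right)} = c^{2} + 0 = c^{2}$)
$\left(C{\left(4 \right)} + t{\left(0,q{\left(b,-1 \right)} \right)}\right) \left(-2\right) \left(-105\right) = \left(4 + 0^{2}\right) \left(-2\right) \left(-105\right) = \left(4 + 0\right) \left(-2\right) \left(-105\right) = 4 \left(-2\right) \left(-105\right) = \left(-8\right) \left(-105\right) = 840$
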